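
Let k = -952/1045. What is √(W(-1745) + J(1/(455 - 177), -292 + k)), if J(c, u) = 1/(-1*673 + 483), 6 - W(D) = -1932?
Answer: 79*√11210/190 ≈ 44.023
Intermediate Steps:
W(D) = 1938 (W(D) = 6 - 1*(-1932) = 6 + 1932 = 1938)
k = -952/1045 (k = -952*1/1045 = -952/1045 ≈ -0.91101)
J(c, u) = -1/190 (J(c, u) = 1/(-673 + 483) = 1/(-190) = -1/190)
√(W(-1745) + J(1/(455 - 177), -292 + k)) = √(1938 - 1/190) = √(368219/190) = 79*√11210/190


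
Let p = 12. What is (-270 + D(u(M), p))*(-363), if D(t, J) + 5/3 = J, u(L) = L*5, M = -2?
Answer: 94259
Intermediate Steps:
u(L) = 5*L
D(t, J) = -5/3 + J
(-270 + D(u(M), p))*(-363) = (-270 + (-5/3 + 12))*(-363) = (-270 + 31/3)*(-363) = -779/3*(-363) = 94259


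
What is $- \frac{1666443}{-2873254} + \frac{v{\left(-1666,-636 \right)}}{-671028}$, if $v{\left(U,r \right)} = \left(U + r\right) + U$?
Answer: $\frac{282407746319}{482008471278} \approx 0.5859$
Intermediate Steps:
$v{\left(U,r \right)} = r + 2 U$
$- \frac{1666443}{-2873254} + \frac{v{\left(-1666,-636 \right)}}{-671028} = - \frac{1666443}{-2873254} + \frac{-636 + 2 \left(-1666\right)}{-671028} = \left(-1666443\right) \left(- \frac{1}{2873254}\right) + \left(-636 - 3332\right) \left(- \frac{1}{671028}\right) = \frac{1666443}{2873254} - - \frac{992}{167757} = \frac{1666443}{2873254} + \frac{992}{167757} = \frac{282407746319}{482008471278}$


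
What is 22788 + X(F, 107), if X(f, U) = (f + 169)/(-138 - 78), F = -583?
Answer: 273479/12 ≈ 22790.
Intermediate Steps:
X(f, U) = -169/216 - f/216 (X(f, U) = (169 + f)/(-216) = (169 + f)*(-1/216) = -169/216 - f/216)
22788 + X(F, 107) = 22788 + (-169/216 - 1/216*(-583)) = 22788 + (-169/216 + 583/216) = 22788 + 23/12 = 273479/12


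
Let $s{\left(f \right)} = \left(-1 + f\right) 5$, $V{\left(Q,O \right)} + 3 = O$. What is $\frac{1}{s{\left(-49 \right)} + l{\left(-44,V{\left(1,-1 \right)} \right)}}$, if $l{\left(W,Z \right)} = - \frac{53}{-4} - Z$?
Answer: $- \frac{4}{931} \approx -0.0042965$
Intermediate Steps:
$V{\left(Q,O \right)} = -3 + O$
$l{\left(W,Z \right)} = \frac{53}{4} - Z$ ($l{\left(W,Z \right)} = \left(-53\right) \left(- \frac{1}{4}\right) - Z = \frac{53}{4} - Z$)
$s{\left(f \right)} = -5 + 5 f$
$\frac{1}{s{\left(-49 \right)} + l{\left(-44,V{\left(1,-1 \right)} \right)}} = \frac{1}{\left(-5 + 5 \left(-49\right)\right) + \left(\frac{53}{4} - \left(-3 - 1\right)\right)} = \frac{1}{\left(-5 - 245\right) + \left(\frac{53}{4} - -4\right)} = \frac{1}{-250 + \left(\frac{53}{4} + 4\right)} = \frac{1}{-250 + \frac{69}{4}} = \frac{1}{- \frac{931}{4}} = - \frac{4}{931}$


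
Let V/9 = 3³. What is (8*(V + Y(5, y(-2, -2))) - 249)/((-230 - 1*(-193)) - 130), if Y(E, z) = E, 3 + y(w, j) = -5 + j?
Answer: -1735/167 ≈ -10.389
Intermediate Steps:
y(w, j) = -8 + j (y(w, j) = -3 + (-5 + j) = -8 + j)
V = 243 (V = 9*3³ = 9*27 = 243)
(8*(V + Y(5, y(-2, -2))) - 249)/((-230 - 1*(-193)) - 130) = (8*(243 + 5) - 249)/((-230 - 1*(-193)) - 130) = (8*248 - 249)/((-230 + 193) - 130) = (1984 - 249)/(-37 - 130) = 1735/(-167) = 1735*(-1/167) = -1735/167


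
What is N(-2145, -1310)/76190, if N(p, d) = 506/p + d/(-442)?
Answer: 9043/252569850 ≈ 3.5804e-5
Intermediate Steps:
N(p, d) = 506/p - d/442 (N(p, d) = 506/p + d*(-1/442) = 506/p - d/442)
N(-2145, -1310)/76190 = (506/(-2145) - 1/442*(-1310))/76190 = (506*(-1/2145) + 655/221)*(1/76190) = (-46/195 + 655/221)*(1/76190) = (9043/3315)*(1/76190) = 9043/252569850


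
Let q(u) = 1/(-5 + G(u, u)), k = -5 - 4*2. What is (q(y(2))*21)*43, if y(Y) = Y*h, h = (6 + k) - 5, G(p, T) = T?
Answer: -903/29 ≈ -31.138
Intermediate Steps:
k = -13 (k = -5 - 8 = -13)
h = -12 (h = (6 - 13) - 5 = -7 - 5 = -12)
y(Y) = -12*Y (y(Y) = Y*(-12) = -12*Y)
q(u) = 1/(-5 + u)
(q(y(2))*21)*43 = (21/(-5 - 12*2))*43 = (21/(-5 - 24))*43 = (21/(-29))*43 = -1/29*21*43 = -21/29*43 = -903/29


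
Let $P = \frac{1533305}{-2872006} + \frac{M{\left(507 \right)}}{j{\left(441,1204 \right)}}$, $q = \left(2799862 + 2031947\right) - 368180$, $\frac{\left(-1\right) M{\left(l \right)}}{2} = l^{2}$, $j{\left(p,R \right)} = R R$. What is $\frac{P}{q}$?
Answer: $- \frac{924799000367}{4645863181643176696} \approx -1.9906 \cdot 10^{-7}$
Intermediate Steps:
$j{\left(p,R \right)} = R^{2}$
$M{\left(l \right)} = - 2 l^{2}$
$q = 4463629$ ($q = 4831809 - 368180 = 4463629$)
$P = - \frac{924799000367}{1040826462424}$ ($P = \frac{1533305}{-2872006} + \frac{\left(-2\right) 507^{2}}{1204^{2}} = 1533305 \left(- \frac{1}{2872006}\right) + \frac{\left(-2\right) 257049}{1449616} = - \frac{1533305}{2872006} - \frac{257049}{724808} = - \frac{924799000367}{1040826462424} \approx -0.88852$)
$\frac{P}{q} = - \frac{924799000367}{1040826462424 \cdot 4463629} = \left(- \frac{924799000367}{1040826462424}\right) \frac{1}{4463629} = - \frac{924799000367}{4645863181643176696}$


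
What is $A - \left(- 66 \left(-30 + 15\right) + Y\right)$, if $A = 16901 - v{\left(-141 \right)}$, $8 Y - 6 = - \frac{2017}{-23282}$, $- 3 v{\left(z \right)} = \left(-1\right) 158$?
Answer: $\frac{8860704073}{558768} \approx 15858.0$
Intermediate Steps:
$v{\left(z \right)} = \frac{158}{3}$ ($v{\left(z \right)} = - \frac{\left(-1\right) 158}{3} = \left(- \frac{1}{3}\right) \left(-158\right) = \frac{158}{3}$)
$Y = \frac{141709}{186256}$ ($Y = \frac{3}{4} + \frac{\left(-2017\right) \frac{1}{-23282}}{8} = \frac{3}{4} + \frac{\left(-2017\right) \left(- \frac{1}{23282}\right)}{8} = \frac{3}{4} + \frac{1}{8} \cdot \frac{2017}{23282} = \frac{3}{4} + \frac{2017}{186256} = \frac{141709}{186256} \approx 0.76083$)
$A = \frac{50545}{3}$ ($A = 16901 - \frac{158}{3} = \frac{50545}{3} \approx 16848.0$)
$A - \left(- 66 \left(-30 + 15\right) + Y\right) = \frac{50545}{3} - \left(- 66 \left(-30 + 15\right) + \frac{141709}{186256}\right) = \frac{50545}{3} - \left(\left(-66\right) \left(-15\right) + \frac{141709}{186256}\right) = \frac{50545}{3} - \left(990 + \frac{141709}{186256}\right) = \frac{50545}{3} - \frac{184535149}{186256} = \frac{8860704073}{558768}$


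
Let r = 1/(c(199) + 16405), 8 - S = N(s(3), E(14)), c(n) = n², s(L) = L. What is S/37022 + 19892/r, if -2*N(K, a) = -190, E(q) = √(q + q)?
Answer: 41245149593657/37022 ≈ 1.1141e+9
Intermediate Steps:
E(q) = √2*√q (E(q) = √(2*q) = √2*√q)
N(K, a) = 95 (N(K, a) = -½*(-190) = 95)
S = -87 (S = 8 - 1*95 = 8 - 95 = -87)
r = 1/56006 (r = 1/(199² + 16405) = 1/(39601 + 16405) = 1/56006 ≈ 1.7855e-5)
S/37022 + 19892/r = -87/37022 + 19892/(1/56006) = -87*1/37022 + 19892*56006 = -87/37022 + 1114071352 = 41245149593657/37022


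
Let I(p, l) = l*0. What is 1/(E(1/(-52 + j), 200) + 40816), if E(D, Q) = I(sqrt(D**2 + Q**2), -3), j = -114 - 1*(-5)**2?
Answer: 1/40816 ≈ 2.4500e-5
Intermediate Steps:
j = -139 (j = -114 - 1*25 = -114 - 25 = -139)
I(p, l) = 0
E(D, Q) = 0
1/(E(1/(-52 + j), 200) + 40816) = 1/(0 + 40816) = 1/40816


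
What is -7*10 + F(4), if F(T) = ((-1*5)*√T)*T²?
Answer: -230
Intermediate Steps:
F(T) = -5*T^(5/2) (F(T) = (-5*√T)*T² = -5*T^(5/2))
-7*10 + F(4) = -7*10 - 5*4^(5/2) = -70 - 5*32 = -70 - 160 = -230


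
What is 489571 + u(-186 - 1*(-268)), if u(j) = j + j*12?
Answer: 490637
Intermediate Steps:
u(j) = 13*j (u(j) = j + 12*j = 13*j)
489571 + u(-186 - 1*(-268)) = 489571 + 13*(-186 - 1*(-268)) = 489571 + 13*(-186 + 268) = 489571 + 13*82 = 489571 + 1066 = 490637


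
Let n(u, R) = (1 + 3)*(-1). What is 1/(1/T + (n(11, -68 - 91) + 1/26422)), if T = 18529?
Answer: -489573238/1958248001 ≈ -0.25001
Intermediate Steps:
n(u, R) = -4 (n(u, R) = 4*(-1) = -4)
1/(1/T + (n(11, -68 - 91) + 1/26422)) = 1/(1/18529 + (-4 + 1/26422)) = 1/(1/18529 - 105687/26422) = 1/(-1958248001/489573238) = -489573238/1958248001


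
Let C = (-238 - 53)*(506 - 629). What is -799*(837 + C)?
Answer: -29267370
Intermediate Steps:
C = 35793 (C = -291*(-123) = 35793)
-799*(837 + C) = -799*(837 + 35793) = -799*36630 = -29267370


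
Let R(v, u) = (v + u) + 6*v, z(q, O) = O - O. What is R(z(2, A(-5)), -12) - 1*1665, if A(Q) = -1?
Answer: -1677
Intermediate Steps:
z(q, O) = 0
R(v, u) = u + 7*v (R(v, u) = (u + v) + 6*v = u + 7*v)
R(z(2, A(-5)), -12) - 1*1665 = (-12 + 7*0) - 1*1665 = (-12 + 0) - 1665 = -12 - 1665 = -1677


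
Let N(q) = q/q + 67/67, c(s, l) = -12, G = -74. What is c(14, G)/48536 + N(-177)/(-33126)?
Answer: -61823/200975442 ≈ -0.00030761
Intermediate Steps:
N(q) = 2 (N(q) = 1 + 67*(1/67) = 1 + 1 = 2)
c(14, G)/48536 + N(-177)/(-33126) = -12/48536 + 2/(-33126) = -12*1/48536 + 2*(-1/33126) = -3/12134 - 1/16563 = -61823/200975442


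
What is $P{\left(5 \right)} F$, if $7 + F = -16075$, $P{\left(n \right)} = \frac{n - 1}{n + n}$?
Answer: $- \frac{32164}{5} \approx -6432.8$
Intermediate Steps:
$P{\left(n \right)} = \frac{-1 + n}{2 n}$
$F = -16082$ ($F = -7 - 16075 = -16082$)
$P{\left(5 \right)} F = \frac{-1 + 5}{2 \cdot 5} \left(-16082\right) = \frac{1}{2} \cdot \frac{1}{5} \cdot 4 \left(-16082\right) = \frac{2}{5} \left(-16082\right) = - \frac{32164}{5}$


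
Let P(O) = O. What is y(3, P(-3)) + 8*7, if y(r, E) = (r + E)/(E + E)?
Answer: 56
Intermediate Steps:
y(r, E) = (E + r)/(2*E) (y(r, E) = (E + r)/((2*E)) = (E + r)*(1/(2*E)) = (E + r)/(2*E))
y(3, P(-3)) + 8*7 = (½)*(-3 + 3)/(-3) + 8*7 = (½)*(-⅓)*0 + 56 = 0 + 56 = 56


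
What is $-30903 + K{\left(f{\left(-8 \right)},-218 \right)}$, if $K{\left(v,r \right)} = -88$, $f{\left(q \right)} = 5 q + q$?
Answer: $-30991$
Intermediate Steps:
$f{\left(q \right)} = 6 q$
$-30903 + K{\left(f{\left(-8 \right)},-218 \right)} = -30903 - 88 = -30991$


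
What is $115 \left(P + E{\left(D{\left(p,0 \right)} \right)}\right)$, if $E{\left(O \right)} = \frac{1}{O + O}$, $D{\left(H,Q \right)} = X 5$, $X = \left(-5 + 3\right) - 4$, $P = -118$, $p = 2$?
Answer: $- \frac{162863}{12} \approx -13572.0$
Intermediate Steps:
$X = -6$ ($X = -2 - 4 = -6$)
$D{\left(H,Q \right)} = -30$ ($D{\left(H,Q \right)} = \left(-6\right) 5 = -30$)
$E{\left(O \right)} = \frac{1}{2 O}$
$115 \left(P + E{\left(D{\left(p,0 \right)} \right)}\right) = 115 \left(-118 + \frac{1}{2 \left(-30\right)}\right) = 115 \left(-118 + \frac{1}{2} \left(- \frac{1}{30}\right)\right) = 115 \left(-118 - \frac{1}{60}\right) = 115 \left(- \frac{7081}{60}\right) = - \frac{162863}{12}$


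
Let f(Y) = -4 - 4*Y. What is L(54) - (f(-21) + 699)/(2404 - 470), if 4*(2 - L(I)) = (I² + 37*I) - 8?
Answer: -1184481/967 ≈ -1224.9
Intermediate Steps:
L(I) = 4 - 37*I/4 - I²/4 (L(I) = 2 - ((I² + 37*I) - 8)/4 = 2 - (-8 + I² + 37*I)/4 = 2 + (2 - 37*I/4 - I²/4) = 4 - 37*I/4 - I²/4)
L(54) - (f(-21) + 699)/(2404 - 470) = (4 - 37/4*54 - ¼*54²) - ((-4 - 4*(-21)) + 699)/(2404 - 470) = (4 - 999/2 - ¼*2916) - ((-4 + 84) + 699)/1934 = (4 - 999/2 - 729) - (80 + 699)/1934 = -2449/2 - 779/1934 = -1184481/967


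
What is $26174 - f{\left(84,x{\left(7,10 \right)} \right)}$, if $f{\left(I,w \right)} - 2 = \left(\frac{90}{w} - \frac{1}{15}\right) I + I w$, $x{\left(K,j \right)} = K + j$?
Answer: $\frac{2065916}{85} \approx 24305.0$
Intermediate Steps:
$f{\left(I,w \right)} = 2 + I w + I \left(- \frac{1}{15} + \frac{90}{w}\right)$ ($f{\left(I,w \right)} = 2 + \left(\left(\frac{90}{w} - \frac{1}{15}\right) I + I w\right) = 2 + \left(\left(- \frac{1}{15} + \frac{90}{w}\right) I + I w\right) = 2 + \left(I \left(- \frac{1}{15} + \frac{90}{w}\right) + I w\right) = 2 + \left(I w + I \left(- \frac{1}{15} + \frac{90}{w}\right)\right) = 2 + I w + I \left(- \frac{1}{15} + \frac{90}{w}\right)$)
$26174 - f{\left(84,x{\left(7,10 \right)} \right)} = 26174 - \left(2 - \frac{28}{5} + 84 \left(7 + 10\right) + 90 \cdot 84 \frac{1}{7 + 10}\right) = 26174 - \left(2 - \frac{28}{5} + 84 \cdot 17 + 90 \cdot 84 \cdot \frac{1}{17}\right) = 26174 - \left(2 - \frac{28}{5} + 1428 + 90 \cdot 84 \cdot \frac{1}{17}\right) = 26174 - \left(2 - \frac{28}{5} + 1428 + \frac{7560}{17}\right) = 26174 - \frac{158874}{85} = \frac{2065916}{85}$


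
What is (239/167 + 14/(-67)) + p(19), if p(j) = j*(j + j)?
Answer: 8092133/11189 ≈ 723.22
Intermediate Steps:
p(j) = 2*j² (p(j) = j*(2*j) = 2*j²)
(239/167 + 14/(-67)) + p(19) = (239/167 + 14/(-67)) + 2*19² = (239*(1/167) + 14*(-1/67)) + 2*361 = (239/167 - 14/67) + 722 = 13675/11189 + 722 = 8092133/11189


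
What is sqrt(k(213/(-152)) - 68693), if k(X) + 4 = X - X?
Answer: 3*I*sqrt(7633) ≈ 262.1*I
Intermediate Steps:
k(X) = -4 (k(X) = -4 + (X - X) = -4 + 0 = -4)
sqrt(k(213/(-152)) - 68693) = sqrt(-4 - 68693) = sqrt(-68697) = 3*I*sqrt(7633)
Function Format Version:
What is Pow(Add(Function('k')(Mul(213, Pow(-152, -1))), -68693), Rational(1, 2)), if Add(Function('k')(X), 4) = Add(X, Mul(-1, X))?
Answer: Mul(3, I, Pow(7633, Rational(1, 2))) ≈ Mul(262.10, I)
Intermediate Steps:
Function('k')(X) = -4 (Function('k')(X) = Add(-4, Add(X, Mul(-1, X))) = Add(-4, 0) = -4)
Pow(Add(Function('k')(Mul(213, Pow(-152, -1))), -68693), Rational(1, 2)) = Pow(Add(-4, -68693), Rational(1, 2)) = Pow(-68697, Rational(1, 2)) = Mul(3, I, Pow(7633, Rational(1, 2)))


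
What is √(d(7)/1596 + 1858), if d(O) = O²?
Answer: √24146967/114 ≈ 43.105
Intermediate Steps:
√(d(7)/1596 + 1858) = √(7²/1596 + 1858) = √(49*(1/1596) + 1858) = √(7/228 + 1858) = √(423631/228) = √24146967/114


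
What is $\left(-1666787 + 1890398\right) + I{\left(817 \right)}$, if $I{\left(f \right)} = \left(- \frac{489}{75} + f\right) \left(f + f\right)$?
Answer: $\frac{38698383}{25} \approx 1.5479 \cdot 10^{6}$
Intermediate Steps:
$I{\left(f \right)} = 2 f \left(- \frac{163}{25} + f\right)$ ($I{\left(f \right)} = \left(\left(-489\right) \frac{1}{75} + f\right) 2 f = \left(- \frac{163}{25} + f\right) 2 f = 2 f \left(- \frac{163}{25} + f\right)$)
$\left(-1666787 + 1890398\right) + I{\left(817 \right)} = \left(-1666787 + 1890398\right) + \frac{2}{25} \cdot 817 \left(-163 + 25 \cdot 817\right) = 223611 + \frac{2}{25} \cdot 817 \left(-163 + 20425\right) = 223611 + \frac{2}{25} \cdot 817 \cdot 20262 = 223611 + \frac{33108108}{25} = \frac{38698383}{25}$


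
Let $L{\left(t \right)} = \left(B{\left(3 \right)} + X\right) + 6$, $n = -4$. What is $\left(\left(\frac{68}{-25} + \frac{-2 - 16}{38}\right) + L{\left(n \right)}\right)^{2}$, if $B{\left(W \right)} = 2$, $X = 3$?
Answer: $\frac{13749264}{225625} \approx 60.939$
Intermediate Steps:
$L{\left(t \right)} = 11$ ($L{\left(t \right)} = \left(2 + 3\right) + 6 = 5 + 6 = 11$)
$\left(\left(\frac{68}{-25} + \frac{-2 - 16}{38}\right) + L{\left(n \right)}\right)^{2} = \left(\left(\frac{68}{-25} + \frac{-2 - 16}{38}\right) + 11\right)^{2} = \left(\left(68 \left(- \frac{1}{25}\right) - \frac{9}{19}\right) + 11\right)^{2} = \left(\left(- \frac{68}{25} - \frac{9}{19}\right) + 11\right)^{2} = \left(- \frac{1517}{475} + 11\right)^{2} = \left(\frac{3708}{475}\right)^{2} = \frac{13749264}{225625}$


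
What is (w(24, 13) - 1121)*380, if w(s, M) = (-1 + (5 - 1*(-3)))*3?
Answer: -418000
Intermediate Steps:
w(s, M) = 21 (w(s, M) = (-1 + (5 + 3))*3 = (-1 + 8)*3 = 7*3 = 21)
(w(24, 13) - 1121)*380 = (21 - 1121)*380 = -1100*380 = -418000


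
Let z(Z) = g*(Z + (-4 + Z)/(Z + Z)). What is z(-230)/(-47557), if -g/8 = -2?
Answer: 422264/5469055 ≈ 0.077210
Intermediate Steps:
g = 16 (g = -8*(-2) = 16)
z(Z) = 16*Z + 8*(-4 + Z)/Z (z(Z) = 16*(Z + (-4 + Z)/(Z + Z)) = 16*(Z + (-4 + Z)/((2*Z))) = 16*(Z + (-4 + Z)*(1/(2*Z))) = 16*(Z + (-4 + Z)/(2*Z)) = 16*Z + 8*(-4 + Z)/Z)
z(-230)/(-47557) = (8 - 32/(-230) + 16*(-230))/(-47557) = (8 - 32*(-1/230) - 3680)*(-1/47557) = (8 + 16/115 - 3680)*(-1/47557) = -422264/115*(-1/47557) = 422264/5469055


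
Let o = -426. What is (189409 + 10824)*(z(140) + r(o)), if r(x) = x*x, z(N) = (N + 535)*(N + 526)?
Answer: 126352229058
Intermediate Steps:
z(N) = (526 + N)*(535 + N) (z(N) = (535 + N)*(526 + N) = (526 + N)*(535 + N))
r(x) = x²
(189409 + 10824)*(z(140) + r(o)) = (189409 + 10824)*((281410 + 140² + 1061*140) + (-426)²) = 200233*((281410 + 19600 + 148540) + 181476) = 200233*(449550 + 181476) = 200233*631026 = 126352229058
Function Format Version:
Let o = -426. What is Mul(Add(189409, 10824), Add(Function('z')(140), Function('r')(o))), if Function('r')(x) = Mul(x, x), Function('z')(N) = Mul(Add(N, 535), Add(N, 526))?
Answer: 126352229058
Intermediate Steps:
Function('z')(N) = Mul(Add(526, N), Add(535, N)) (Function('z')(N) = Mul(Add(535, N), Add(526, N)) = Mul(Add(526, N), Add(535, N)))
Function('r')(x) = Pow(x, 2)
Mul(Add(189409, 10824), Add(Function('z')(140), Function('r')(o))) = Mul(Add(189409, 10824), Add(Add(281410, Pow(140, 2), Mul(1061, 140)), Pow(-426, 2))) = Mul(200233, Add(Add(281410, 19600, 148540), 181476)) = Mul(200233, Add(449550, 181476)) = Mul(200233, 631026) = 126352229058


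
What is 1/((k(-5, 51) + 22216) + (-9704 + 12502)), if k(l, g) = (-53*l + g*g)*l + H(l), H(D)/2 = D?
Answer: 1/10674 ≈ 9.3686e-5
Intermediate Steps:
H(D) = 2*D
k(l, g) = 2*l + l*(g² - 53*l) (k(l, g) = (-53*l + g*g)*l + 2*l = (-53*l + g²)*l + 2*l = (g² - 53*l)*l + 2*l = l*(g² - 53*l) + 2*l = 2*l + l*(g² - 53*l))
1/((k(-5, 51) + 22216) + (-9704 + 12502)) = 1/((-5*(2 + 51² - 53*(-5)) + 22216) + (-9704 + 12502)) = 1/((-5*(2 + 2601 + 265) + 22216) + 2798) = 1/((-5*2868 + 22216) + 2798) = 1/((-14340 + 22216) + 2798) = 1/(7876 + 2798) = 1/10674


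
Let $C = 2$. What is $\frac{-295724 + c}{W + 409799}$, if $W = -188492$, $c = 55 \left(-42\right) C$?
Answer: $- \frac{300344}{221307} \approx -1.3571$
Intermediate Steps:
$c = -4620$ ($c = 55 \left(-42\right) 2 = \left(-2310\right) 2 = -4620$)
$\frac{-295724 + c}{W + 409799} = \frac{-295724 - 4620}{-188492 + 409799} = - \frac{300344}{221307}$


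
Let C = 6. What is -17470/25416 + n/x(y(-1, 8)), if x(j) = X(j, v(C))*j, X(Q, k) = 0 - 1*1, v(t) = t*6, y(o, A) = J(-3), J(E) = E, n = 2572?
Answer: 10886257/12708 ≈ 856.65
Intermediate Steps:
y(o, A) = -3
v(t) = 6*t
X(Q, k) = -1 (X(Q, k) = 0 - 1 = -1)
x(j) = -j
-17470/25416 + n/x(y(-1, 8)) = -17470/25416 + 2572/((-1*(-3))) = -17470*1/25416 + 2572/3 = -8735/12708 + 2572*(⅓) = -8735/12708 + 2572/3 = 10886257/12708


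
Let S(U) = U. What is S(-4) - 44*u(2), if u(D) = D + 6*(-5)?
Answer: 1228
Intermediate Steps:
u(D) = -30 + D (u(D) = D - 30 = -30 + D)
S(-4) - 44*u(2) = -4 - 44*(-30 + 2) = -4 - 44*(-28) = -4 + 1232 = 1228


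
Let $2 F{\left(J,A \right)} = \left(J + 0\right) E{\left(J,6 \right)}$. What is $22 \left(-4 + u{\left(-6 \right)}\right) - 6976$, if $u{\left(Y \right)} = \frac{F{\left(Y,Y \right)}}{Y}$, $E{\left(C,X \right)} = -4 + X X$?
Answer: $-6712$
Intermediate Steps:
$E{\left(C,X \right)} = -4 + X^{2}$
$F{\left(J,A \right)} = 16 J$ ($F{\left(J,A \right)} = \frac{\left(J + 0\right) \left(-4 + 6^{2}\right)}{2} = \frac{J \left(-4 + 36\right)}{2} = \frac{J 32}{2} = \frac{32 J}{2} = 16 J$)
$u{\left(Y \right)} = 16$ ($u{\left(Y \right)} = \frac{16 Y}{Y} = 16$)
$22 \left(-4 + u{\left(-6 \right)}\right) - 6976 = 22 \left(-4 + 16\right) - 6976 = 22 \cdot 12 - 6976 = 264 - 6976 = -6712$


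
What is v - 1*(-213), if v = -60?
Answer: 153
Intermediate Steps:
v - 1*(-213) = -60 - 1*(-213) = -60 + 213 = 153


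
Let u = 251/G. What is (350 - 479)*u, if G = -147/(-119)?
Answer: -183481/7 ≈ -26212.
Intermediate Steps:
G = 21/17 (G = -147*(-1/119) = 21/17 ≈ 1.2353)
u = 4267/21 (u = 251/(21/17) = 251*(17/21) = 4267/21 ≈ 203.19)
(350 - 479)*u = (350 - 479)*(4267/21) = -129*4267/21 = -183481/7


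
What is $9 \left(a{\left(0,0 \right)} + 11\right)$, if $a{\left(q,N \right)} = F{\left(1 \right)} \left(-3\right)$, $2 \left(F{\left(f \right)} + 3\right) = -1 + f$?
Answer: $180$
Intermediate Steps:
$F{\left(f \right)} = - \frac{7}{2} + \frac{f}{2}$ ($F{\left(f \right)} = -3 + \frac{-1 + f}{2} = -3 + \left(- \frac{1}{2} + \frac{f}{2}\right) = - \frac{7}{2} + \frac{f}{2}$)
$a{\left(q,N \right)} = 9$ ($a{\left(q,N \right)} = \left(- \frac{7}{2} + \frac{1}{2} \cdot 1\right) \left(-3\right) = \left(- \frac{7}{2} + \frac{1}{2}\right) \left(-3\right) = \left(-3\right) \left(-3\right) = 9$)
$9 \left(a{\left(0,0 \right)} + 11\right) = 9 \left(9 + 11\right) = 9 \cdot 20 = 180$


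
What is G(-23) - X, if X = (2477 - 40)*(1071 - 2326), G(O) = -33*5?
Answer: 3058270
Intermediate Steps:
G(O) = -165
X = -3058435 (X = 2437*(-1255) = -3058435)
G(-23) - X = -165 - 1*(-3058435) = -165 + 3058435 = 3058270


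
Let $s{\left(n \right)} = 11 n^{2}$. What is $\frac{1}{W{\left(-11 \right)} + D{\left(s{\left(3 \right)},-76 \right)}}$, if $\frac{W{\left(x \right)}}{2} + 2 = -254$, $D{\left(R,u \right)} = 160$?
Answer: $- \frac{1}{352} \approx -0.0028409$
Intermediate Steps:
$W{\left(x \right)} = -512$ ($W{\left(x \right)} = -4 + 2 \left(-254\right) = -4 - 508 = -512$)
$\frac{1}{W{\left(-11 \right)} + D{\left(s{\left(3 \right)},-76 \right)}} = \frac{1}{-512 + 160} = \frac{1}{-352} = - \frac{1}{352}$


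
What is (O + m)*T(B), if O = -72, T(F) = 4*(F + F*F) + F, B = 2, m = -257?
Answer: -8554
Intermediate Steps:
T(F) = 4*F**2 + 5*F (T(F) = 4*(F + F**2) + F = (4*F + 4*F**2) + F = 4*F**2 + 5*F)
(O + m)*T(B) = (-72 - 257)*(2*(5 + 4*2)) = -658*(5 + 8) = -658*13 = -329*26 = -8554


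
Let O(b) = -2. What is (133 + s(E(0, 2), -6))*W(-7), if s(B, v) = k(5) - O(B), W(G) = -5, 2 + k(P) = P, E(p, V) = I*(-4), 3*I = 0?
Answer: -690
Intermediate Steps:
I = 0 (I = (1/3)*0 = 0)
E(p, V) = 0 (E(p, V) = 0*(-4) = 0)
k(P) = -2 + P
s(B, v) = 5 (s(B, v) = (-2 + 5) - 1*(-2) = 3 + 2 = 5)
(133 + s(E(0, 2), -6))*W(-7) = (133 + 5)*(-5) = 138*(-5) = -690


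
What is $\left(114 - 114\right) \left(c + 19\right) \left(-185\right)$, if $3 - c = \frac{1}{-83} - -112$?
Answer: $0$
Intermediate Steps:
$c = - \frac{9046}{83}$ ($c = 3 - \left(\frac{1}{-83} - -112\right) = 3 - \left(- \frac{1}{83} + 112\right) = 3 - \frac{9295}{83} = - \frac{9046}{83} \approx -108.99$)
$\left(114 - 114\right) \left(c + 19\right) \left(-185\right) = \left(114 - 114\right) \left(- \frac{9046}{83} + 19\right) \left(-185\right) = 0 \left(- \frac{7469}{83}\right) \left(-185\right) = 0 \left(-185\right) = 0$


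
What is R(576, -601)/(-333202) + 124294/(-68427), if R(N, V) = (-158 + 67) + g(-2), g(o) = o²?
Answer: -41409056239/22800013254 ≈ -1.8162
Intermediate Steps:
R(N, V) = -87 (R(N, V) = (-158 + 67) + (-2)² = -91 + 4 = -87)
R(576, -601)/(-333202) + 124294/(-68427) = -87/(-333202) + 124294/(-68427) = -87*(-1/333202) + 124294*(-1/68427) = 87/333202 - 124294/68427 = -41409056239/22800013254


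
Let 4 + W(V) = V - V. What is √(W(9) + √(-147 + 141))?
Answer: √(-4 + I*√6) ≈ 0.58754 + 2.0845*I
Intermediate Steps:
W(V) = -4 (W(V) = -4 + (V - V) = -4 + 0 = -4)
√(W(9) + √(-147 + 141)) = √(-4 + √(-147 + 141)) = √(-4 + √(-6)) = √(-4 + I*√6)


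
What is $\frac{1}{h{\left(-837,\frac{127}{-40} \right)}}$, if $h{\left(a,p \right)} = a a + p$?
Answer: $\frac{40}{28022633} \approx 1.4274 \cdot 10^{-6}$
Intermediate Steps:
$h{\left(a,p \right)} = p + a^{2}$ ($h{\left(a,p \right)} = a^{2} + p = p + a^{2}$)
$\frac{1}{h{\left(-837,\frac{127}{-40} \right)}} = \frac{1}{\frac{127}{-40} + \left(-837\right)^{2}} = \frac{1}{127 \left(- \frac{1}{40}\right) + 700569} = \frac{1}{- \frac{127}{40} + 700569} = \frac{1}{\frac{28022633}{40}} = \frac{40}{28022633}$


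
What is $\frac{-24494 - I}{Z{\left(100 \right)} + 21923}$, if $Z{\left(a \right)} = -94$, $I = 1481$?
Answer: $- \frac{25975}{21829} \approx -1.1899$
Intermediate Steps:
$\frac{-24494 - I}{Z{\left(100 \right)} + 21923} = \frac{-24494 - 1481}{-94 + 21923} = \frac{-24494 - 1481}{21829} = \left(-25975\right) \frac{1}{21829} = - \frac{25975}{21829}$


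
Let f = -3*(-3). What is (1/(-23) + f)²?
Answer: 42436/529 ≈ 80.219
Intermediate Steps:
f = 9
(1/(-23) + f)² = (1/(-23) + 9)² = (-1/23 + 9)² = (206/23)² = 42436/529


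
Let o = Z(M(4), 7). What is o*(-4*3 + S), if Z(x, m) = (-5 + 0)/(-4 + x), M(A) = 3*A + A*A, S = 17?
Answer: -25/24 ≈ -1.0417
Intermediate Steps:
M(A) = A² + 3*A (M(A) = 3*A + A² = A² + 3*A)
Z(x, m) = -5/(-4 + x)
o = -5/24 (o = -5/(-4 + 4*(3 + 4)) = -5/(-4 + 4*7) = -5/(-4 + 28) = -5/24 ≈ -0.20833)
o*(-4*3 + S) = -5*(-4*3 + 17)/24 = -5*(-12 + 17)/24 = -5/24*5 = -25/24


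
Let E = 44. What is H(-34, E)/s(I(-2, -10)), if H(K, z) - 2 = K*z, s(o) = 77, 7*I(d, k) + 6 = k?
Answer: -1494/77 ≈ -19.403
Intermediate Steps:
I(d, k) = -6/7 + k/7
H(K, z) = 2 + K*z
H(-34, E)/s(I(-2, -10)) = (2 - 34*44)/77 = (2 - 1496)*(1/77) = -1494*1/77 = -1494/77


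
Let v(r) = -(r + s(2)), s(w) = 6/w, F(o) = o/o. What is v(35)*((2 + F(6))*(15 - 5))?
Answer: -1140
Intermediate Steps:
F(o) = 1
v(r) = -3 - r (v(r) = -(r + 6/2) = -(r + 6*(½)) = -(r + 3) = -(3 + r) = -3 - r)
v(35)*((2 + F(6))*(15 - 5)) = (-3 - 1*35)*((2 + 1)*(15 - 5)) = (-3 - 35)*(3*10) = -38*30 = -1140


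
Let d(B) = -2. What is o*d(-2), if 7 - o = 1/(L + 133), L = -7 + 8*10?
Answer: -1441/103 ≈ -13.990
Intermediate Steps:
L = 73 (L = -7 + 80 = 73)
o = 1441/206 (o = 7 - 1/(73 + 133) = 7 - 1/206 = 1441/206 ≈ 6.9951)
o*d(-2) = (1441/206)*(-2) = -1441/103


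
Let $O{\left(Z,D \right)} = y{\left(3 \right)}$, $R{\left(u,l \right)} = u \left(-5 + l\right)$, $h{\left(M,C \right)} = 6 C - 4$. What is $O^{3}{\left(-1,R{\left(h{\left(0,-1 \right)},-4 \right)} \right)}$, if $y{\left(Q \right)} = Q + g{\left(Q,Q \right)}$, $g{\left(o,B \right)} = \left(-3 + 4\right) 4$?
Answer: $343$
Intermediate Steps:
$g{\left(o,B \right)} = 4$ ($g{\left(o,B \right)} = 1 \cdot 4 = 4$)
$h{\left(M,C \right)} = -4 + 6 C$
$y{\left(Q \right)} = 4 + Q$ ($y{\left(Q \right)} = Q + 4 = 4 + Q$)
$O{\left(Z,D \right)} = 7$ ($O{\left(Z,D \right)} = 4 + 3 = 7$)
$O^{3}{\left(-1,R{\left(h{\left(0,-1 \right)},-4 \right)} \right)} = 7^{3} = 343$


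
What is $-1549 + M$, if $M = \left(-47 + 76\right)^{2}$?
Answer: $-708$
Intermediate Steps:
$M = 841$ ($M = 29^{2} = 841$)
$-1549 + M = -1549 + 841 = -708$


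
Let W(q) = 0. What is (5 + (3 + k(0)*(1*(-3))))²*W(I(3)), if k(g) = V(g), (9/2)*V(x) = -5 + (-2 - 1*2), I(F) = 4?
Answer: 0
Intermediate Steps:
V(x) = -2 (V(x) = 2*(-5 + (-2 - 1*2))/9 = 2*(-5 + (-2 - 2))/9 = 2*(-5 - 4)/9 = (2/9)*(-9) = -2)
k(g) = -2
(5 + (3 + k(0)*(1*(-3))))²*W(I(3)) = (5 + (3 - 2*(-3)))²*0 = (5 + (3 + 6))²*0 = (5 + 9)²*0 = 14²*0 = 196*0 = 0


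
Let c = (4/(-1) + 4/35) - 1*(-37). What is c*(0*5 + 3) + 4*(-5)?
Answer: 2777/35 ≈ 79.343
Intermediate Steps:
c = 1159/35 (c = (4*(-1) + 4*(1/35)) + 37 = (-4 + 4/35) + 37 = -136/35 + 37 = 1159/35 ≈ 33.114)
c*(0*5 + 3) + 4*(-5) = 1159*(0*5 + 3)/35 + 4*(-5) = 1159*(0 + 3)/35 - 20 = (1159/35)*3 - 20 = 3477/35 - 20 = 2777/35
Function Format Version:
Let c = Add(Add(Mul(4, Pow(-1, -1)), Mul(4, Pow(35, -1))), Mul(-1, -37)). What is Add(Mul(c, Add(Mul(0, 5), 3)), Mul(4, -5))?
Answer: Rational(2777, 35) ≈ 79.343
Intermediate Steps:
c = Rational(1159, 35) (c = Add(Add(Mul(4, -1), Mul(4, Rational(1, 35))), 37) = Add(Add(-4, Rational(4, 35)), 37) = Add(Rational(-136, 35), 37) = Rational(1159, 35) ≈ 33.114)
Add(Mul(c, Add(Mul(0, 5), 3)), Mul(4, -5)) = Add(Mul(Rational(1159, 35), Add(Mul(0, 5), 3)), Mul(4, -5)) = Add(Mul(Rational(1159, 35), Add(0, 3)), -20) = Add(Mul(Rational(1159, 35), 3), -20) = Add(Rational(3477, 35), -20) = Rational(2777, 35)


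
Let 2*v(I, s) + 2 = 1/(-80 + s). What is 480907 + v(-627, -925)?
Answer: 966621059/2010 ≈ 4.8091e+5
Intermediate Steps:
v(I, s) = -1 + 1/(2*(-80 + s))
480907 + v(-627, -925) = 480907 + (161/2 - 1*(-925))/(-80 - 925) = 480907 + (161/2 + 925)/(-1005) = 480907 - 1/1005*2011/2 = 480907 - 2011/2010 = 966621059/2010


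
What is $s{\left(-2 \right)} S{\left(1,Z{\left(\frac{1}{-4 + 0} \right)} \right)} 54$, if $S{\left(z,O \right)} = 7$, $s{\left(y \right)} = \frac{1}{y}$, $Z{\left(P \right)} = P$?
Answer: $-189$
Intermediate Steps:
$s{\left(-2 \right)} S{\left(1,Z{\left(\frac{1}{-4 + 0} \right)} \right)} 54 = \frac{1}{-2} \cdot 7 \cdot 54 = \left(- \frac{1}{2}\right) 7 \cdot 54 = \left(- \frac{7}{2}\right) 54 = -189$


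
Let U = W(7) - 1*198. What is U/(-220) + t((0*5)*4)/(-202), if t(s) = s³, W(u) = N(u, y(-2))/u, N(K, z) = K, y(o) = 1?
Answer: 197/220 ≈ 0.89545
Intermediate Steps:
W(u) = 1 (W(u) = u/u = 1)
U = -197 (U = 1 - 1*198 = 1 - 198 = -197)
U/(-220) + t((0*5)*4)/(-202) = -197/(-220) + ((0*5)*4)³/(-202) = -197*(-1/220) + (0*4)³*(-1/202) = 197/220 + 0³*(-1/202) = 197/220 + 0*(-1/202) = 197/220 + 0 = 197/220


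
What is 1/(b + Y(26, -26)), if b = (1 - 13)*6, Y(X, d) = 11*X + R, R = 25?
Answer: 1/239 ≈ 0.0041841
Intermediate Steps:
Y(X, d) = 25 + 11*X (Y(X, d) = 11*X + 25 = 25 + 11*X)
b = -72 (b = -12*6 = -72)
1/(b + Y(26, -26)) = 1/(-72 + (25 + 11*26)) = 1/(-72 + (25 + 286)) = 1/(-72 + 311) = 1/239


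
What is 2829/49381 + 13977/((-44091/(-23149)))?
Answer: 77186104936/10518153 ≈ 7338.4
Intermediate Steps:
2829/49381 + 13977/((-44091/(-23149))) = 2829*(1/49381) + 13977/((-44091*(-1/23149))) = 123/2147 + 13977/(44091/23149) = 123/2147 + 13977*(23149/44091) = 123/2147 + 35950397/4899 = 77186104936/10518153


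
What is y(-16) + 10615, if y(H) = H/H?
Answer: 10616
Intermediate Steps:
y(H) = 1
y(-16) + 10615 = 1 + 10615 = 10616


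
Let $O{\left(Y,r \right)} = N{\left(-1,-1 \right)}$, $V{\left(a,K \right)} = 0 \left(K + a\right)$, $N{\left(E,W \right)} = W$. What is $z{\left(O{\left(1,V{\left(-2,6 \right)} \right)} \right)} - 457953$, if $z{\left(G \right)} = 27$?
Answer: $-457926$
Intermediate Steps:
$V{\left(a,K \right)} = 0$
$O{\left(Y,r \right)} = -1$
$z{\left(O{\left(1,V{\left(-2,6 \right)} \right)} \right)} - 457953 = 27 - 457953 = -457926$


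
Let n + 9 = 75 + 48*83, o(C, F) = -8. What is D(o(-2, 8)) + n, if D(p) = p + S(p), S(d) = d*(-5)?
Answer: 4082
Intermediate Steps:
S(d) = -5*d
n = 4050 (n = -9 + (75 + 48*83) = -9 + (75 + 3984) = -9 + 4059 = 4050)
D(p) = -4*p (D(p) = p - 5*p = -4*p)
D(o(-2, 8)) + n = -4*(-8) + 4050 = 32 + 4050 = 4082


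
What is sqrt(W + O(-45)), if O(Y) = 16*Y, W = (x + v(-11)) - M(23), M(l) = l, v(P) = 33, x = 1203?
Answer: sqrt(493) ≈ 22.204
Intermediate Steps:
W = 1213 (W = (1203 + 33) - 1*23 = 1236 - 23 = 1213)
sqrt(W + O(-45)) = sqrt(1213 + 16*(-45)) = sqrt(1213 - 720) = sqrt(493)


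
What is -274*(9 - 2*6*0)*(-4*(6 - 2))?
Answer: 39456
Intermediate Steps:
-274*(9 - 2*6*0)*(-4*(6 - 2)) = -274*(9 - 12*0)*(-4*4) = -274*(9 + 0)*(-16) = -2466*(-16) = -274*(-144) = 39456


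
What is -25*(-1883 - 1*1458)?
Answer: 83525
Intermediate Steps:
-25*(-1883 - 1*1458) = -25*(-1883 - 1458) = -25*(-3341) = 83525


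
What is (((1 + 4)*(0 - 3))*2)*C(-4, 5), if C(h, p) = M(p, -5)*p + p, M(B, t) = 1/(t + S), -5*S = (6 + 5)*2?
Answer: -6300/47 ≈ -134.04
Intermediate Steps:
S = -22/5 (S = -(6 + 5)*2/5 = -11*2/5 = -⅕*22 = -22/5 ≈ -4.4000)
M(B, t) = 1/(-22/5 + t) (M(B, t) = 1/(t - 22/5) = 1/(-22/5 + t))
C(h, p) = 42*p/47 (C(h, p) = (5/(-22 + 5*(-5)))*p + p = (5/(-22 - 25))*p + p = (5/(-47))*p + p = (5*(-1/47))*p + p = -5*p/47 + p = 42*p/47)
(((1 + 4)*(0 - 3))*2)*C(-4, 5) = (((1 + 4)*(0 - 3))*2)*((42/47)*5) = ((5*(-3))*2)*(210/47) = -15*2*(210/47) = -30*210/47 = -6300/47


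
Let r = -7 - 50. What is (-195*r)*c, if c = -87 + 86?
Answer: -11115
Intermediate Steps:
r = -57
c = -1
(-195*r)*c = -195*(-57)*(-1) = 11115*(-1) = -11115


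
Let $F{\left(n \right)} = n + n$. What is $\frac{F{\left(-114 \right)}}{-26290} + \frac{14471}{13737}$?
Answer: $\frac{191787313}{180572865} \approx 1.0621$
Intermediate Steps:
$F{\left(n \right)} = 2 n$
$\frac{F{\left(-114 \right)}}{-26290} + \frac{14471}{13737} = \frac{2 \left(-114\right)}{-26290} + \frac{14471}{13737} = \left(-228\right) \left(- \frac{1}{26290}\right) + 14471 \cdot \frac{1}{13737} = \frac{114}{13145} + \frac{14471}{13737} = \frac{191787313}{180572865}$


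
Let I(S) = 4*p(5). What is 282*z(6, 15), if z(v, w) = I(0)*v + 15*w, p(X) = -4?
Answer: 36378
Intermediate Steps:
I(S) = -16 (I(S) = 4*(-4) = -16)
z(v, w) = -16*v + 15*w
282*z(6, 15) = 282*(-16*6 + 15*15) = 282*(-96 + 225) = 282*129 = 36378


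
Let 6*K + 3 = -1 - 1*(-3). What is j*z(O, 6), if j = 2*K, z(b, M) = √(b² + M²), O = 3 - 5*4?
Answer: -5*√13/3 ≈ -6.0093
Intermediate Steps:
K = -⅙ (K = -½ + (-1 - 1*(-3))/6 = -½ + (-1 + 3)/6 = -½ + (⅙)*2 = -½ + ⅓ = -⅙ ≈ -0.16667)
O = -17 (O = 3 - 20 = -17)
z(b, M) = √(M² + b²)
j = -⅓ (j = 2*(-⅙) = -⅓ ≈ -0.33333)
j*z(O, 6) = -√(6² + (-17)²)/3 = -√(36 + 289)/3 = -5*√13/3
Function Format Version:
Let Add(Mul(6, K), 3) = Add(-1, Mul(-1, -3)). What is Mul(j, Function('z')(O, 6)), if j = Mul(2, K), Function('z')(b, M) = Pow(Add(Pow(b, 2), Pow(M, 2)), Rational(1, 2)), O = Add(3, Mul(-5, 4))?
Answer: Mul(Rational(-5, 3), Pow(13, Rational(1, 2))) ≈ -6.0093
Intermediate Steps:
K = Rational(-1, 6) (K = Add(Rational(-1, 2), Mul(Rational(1, 6), Add(-1, Mul(-1, -3)))) = Add(Rational(-1, 2), Mul(Rational(1, 6), Add(-1, 3))) = Add(Rational(-1, 2), Mul(Rational(1, 6), 2)) = Add(Rational(-1, 2), Rational(1, 3)) = Rational(-1, 6) ≈ -0.16667)
O = -17 (O = Add(3, -20) = -17)
Function('z')(b, M) = Pow(Add(Pow(M, 2), Pow(b, 2)), Rational(1, 2))
j = Rational(-1, 3) (j = Mul(2, Rational(-1, 6)) = Rational(-1, 3) ≈ -0.33333)
Mul(j, Function('z')(O, 6)) = Mul(Rational(-1, 3), Pow(Add(Pow(6, 2), Pow(-17, 2)), Rational(1, 2))) = Mul(Rational(-1, 3), Pow(Add(36, 289), Rational(1, 2))) = Mul(Rational(-1, 3), Pow(325, Rational(1, 2))) = Mul(Rational(-1, 3), Mul(5, Pow(13, Rational(1, 2)))) = Mul(Rational(-5, 3), Pow(13, Rational(1, 2)))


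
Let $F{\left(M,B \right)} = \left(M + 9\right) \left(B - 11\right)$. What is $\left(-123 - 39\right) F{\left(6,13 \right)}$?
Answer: $-4860$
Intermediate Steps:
$F{\left(M,B \right)} = \left(-11 + B\right) \left(9 + M\right)$ ($F{\left(M,B \right)} = \left(9 + M\right) \left(-11 + B\right) = \left(-11 + B\right) \left(9 + M\right)$)
$\left(-123 - 39\right) F{\left(6,13 \right)} = \left(-123 - 39\right) \left(-99 - 66 + 9 \cdot 13 + 13 \cdot 6\right) = - 162 \left(-99 - 66 + 117 + 78\right) = \left(-162\right) 30 = -4860$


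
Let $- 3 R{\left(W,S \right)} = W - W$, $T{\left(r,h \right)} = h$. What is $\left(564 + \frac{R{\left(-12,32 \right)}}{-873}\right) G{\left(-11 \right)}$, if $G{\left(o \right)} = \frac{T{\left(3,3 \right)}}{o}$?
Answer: $- \frac{1692}{11} \approx -153.82$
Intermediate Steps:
$G{\left(o \right)} = \frac{3}{o}$
$R{\left(W,S \right)} = 0$ ($R{\left(W,S \right)} = - \frac{W - W}{3} = \left(- \frac{1}{3}\right) 0 = 0$)
$\left(564 + \frac{R{\left(-12,32 \right)}}{-873}\right) G{\left(-11 \right)} = \left(564 + \frac{0}{-873}\right) \frac{3}{-11} = \left(564 + 0 \left(- \frac{1}{873}\right)\right) 3 \left(- \frac{1}{11}\right) = \left(564 + 0\right) \left(- \frac{3}{11}\right) = 564 \left(- \frac{3}{11}\right) = - \frac{1692}{11}$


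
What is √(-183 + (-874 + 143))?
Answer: I*√914 ≈ 30.232*I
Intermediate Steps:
√(-183 + (-874 + 143)) = √(-183 - 731) = √(-914) = I*√914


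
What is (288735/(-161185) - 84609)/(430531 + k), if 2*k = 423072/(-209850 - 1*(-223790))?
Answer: -9505679308800/48370116868303 ≈ -0.19652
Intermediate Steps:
k = 52884/3485 (k = (423072/(-209850 - 1*(-223790)))/2 = (423072/(-209850 + 223790))/2 = (423072/13940)/2 = (423072*(1/13940))/2 = (1/2)*(105768/3485) = 52884/3485 ≈ 15.175)
(288735/(-161185) - 84609)/(430531 + k) = (288735/(-161185) - 84609)/(430531 + 52884/3485) = (288735*(-1/161185) - 84609)/(1500453419/3485) = (-57747/32237 - 84609)*(3485/1500453419) = -2727598080/32237*3485/1500453419 = -9505679308800/48370116868303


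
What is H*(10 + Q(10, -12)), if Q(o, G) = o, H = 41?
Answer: 820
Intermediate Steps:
H*(10 + Q(10, -12)) = 41*(10 + 10) = 41*20 = 820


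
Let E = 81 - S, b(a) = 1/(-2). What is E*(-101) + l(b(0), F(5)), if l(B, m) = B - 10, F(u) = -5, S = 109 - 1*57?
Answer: -5879/2 ≈ -2939.5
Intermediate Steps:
b(a) = -½
S = 52 (S = 109 - 57 = 52)
l(B, m) = -10 + B
E = 29 (E = 81 - 1*52 = 81 - 52 = 29)
E*(-101) + l(b(0), F(5)) = 29*(-101) + (-10 - ½) = -2929 - 21/2 = -5879/2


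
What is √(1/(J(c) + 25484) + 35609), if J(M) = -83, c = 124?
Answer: √22975311438210/25401 ≈ 188.70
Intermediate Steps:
√(1/(J(c) + 25484) + 35609) = √(1/(-83 + 25484) + 35609) = √(1/25401 + 35609) = √(904504210/25401) = √22975311438210/25401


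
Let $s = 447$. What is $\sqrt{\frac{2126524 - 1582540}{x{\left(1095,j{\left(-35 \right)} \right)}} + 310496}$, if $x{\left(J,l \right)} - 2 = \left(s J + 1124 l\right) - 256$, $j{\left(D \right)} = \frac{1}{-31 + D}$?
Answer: $\frac{4 \sqrt{5057404048166209973}}{16143401} \approx 557.22$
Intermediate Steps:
$x{\left(J,l \right)} = -254 + 447 J + 1124 l$ ($x{\left(J,l \right)} = 2 - \left(256 - 1124 l - 447 J\right) = 2 + \left(-256 + 447 J + 1124 l\right) = -254 + 447 J + 1124 l$)
$\sqrt{\frac{2126524 - 1582540}{x{\left(1095,j{\left(-35 \right)} \right)}} + 310496} = \sqrt{\frac{2126524 - 1582540}{-254 + 447 \cdot 1095 + \frac{1124}{-31 - 35}} + 310496} = \sqrt{\frac{543984}{-254 + 489465 + \frac{1124}{-66}} + 310496} = \sqrt{\frac{543984}{-254 + 489465 + 1124 \left(- \frac{1}{66}\right)} + 310496} = \sqrt{\frac{543984}{-254 + 489465 - \frac{562}{33}} + 310496} = \sqrt{\frac{543984}{\frac{16143401}{33}} + 310496} = \sqrt{543984 \cdot \frac{33}{16143401} + 310496} = \sqrt{\frac{17951472}{16143401} + 310496} = \sqrt{\frac{5012479388368}{16143401}} = \frac{4 \sqrt{5057404048166209973}}{16143401}$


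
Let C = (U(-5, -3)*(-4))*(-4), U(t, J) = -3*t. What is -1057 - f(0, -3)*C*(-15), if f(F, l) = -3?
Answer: -11857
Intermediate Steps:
C = 240 (C = (-3*(-5)*(-4))*(-4) = (15*(-4))*(-4) = -60*(-4) = 240)
-1057 - f(0, -3)*C*(-15) = -1057 - (-3*240)*(-15) = -1057 - (-720)*(-15) = -1057 - 1*10800 = -1057 - 10800 = -11857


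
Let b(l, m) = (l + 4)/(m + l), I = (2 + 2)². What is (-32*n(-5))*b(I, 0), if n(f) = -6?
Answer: 240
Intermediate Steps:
I = 16 (I = 4² = 16)
b(l, m) = (4 + l)/(l + m)
(-32*n(-5))*b(I, 0) = (-32*(-6))*((4 + 16)/(16 + 0)) = 192*(20/16) = 192*((1/16)*20) = 192*(5/4) = 240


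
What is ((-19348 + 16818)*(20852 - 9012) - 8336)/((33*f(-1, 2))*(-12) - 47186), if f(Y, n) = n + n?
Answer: 14981768/24385 ≈ 614.38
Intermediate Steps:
f(Y, n) = 2*n
((-19348 + 16818)*(20852 - 9012) - 8336)/((33*f(-1, 2))*(-12) - 47186) = ((-19348 + 16818)*(20852 - 9012) - 8336)/((33*(2*2))*(-12) - 47186) = (-2530*11840 - 8336)/((33*4)*(-12) - 47186) = (-29955200 - 8336)/(132*(-12) - 47186) = -29963536/(-1584 - 47186) = -29963536/(-48770) = -29963536*(-1/48770) = 14981768/24385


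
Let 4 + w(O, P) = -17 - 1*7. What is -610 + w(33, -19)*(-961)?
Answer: 26298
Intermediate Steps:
w(O, P) = -28 (w(O, P) = -4 + (-17 - 1*7) = -4 + (-17 - 7) = -4 - 24 = -28)
-610 + w(33, -19)*(-961) = -610 - 28*(-961) = -610 + 26908 = 26298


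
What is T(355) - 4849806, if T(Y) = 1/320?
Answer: -1551937919/320 ≈ -4.8498e+6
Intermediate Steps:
T(Y) = 1/320
T(355) - 4849806 = 1/320 - 4849806 = -1551937919/320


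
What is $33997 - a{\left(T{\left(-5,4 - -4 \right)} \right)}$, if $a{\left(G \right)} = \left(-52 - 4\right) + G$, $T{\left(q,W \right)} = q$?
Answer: $34058$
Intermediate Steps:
$a{\left(G \right)} = -56 + G$
$33997 - a{\left(T{\left(-5,4 - -4 \right)} \right)} = 33997 - \left(-56 - 5\right) = 33997 - -61 = 33997 + 61 = 34058$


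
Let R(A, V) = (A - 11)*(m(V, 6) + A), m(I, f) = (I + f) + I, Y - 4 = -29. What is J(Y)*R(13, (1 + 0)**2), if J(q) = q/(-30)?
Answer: 35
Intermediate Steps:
Y = -25 (Y = 4 - 29 = -25)
m(I, f) = f + 2*I
R(A, V) = (-11 + A)*(6 + A + 2*V) (R(A, V) = (A - 11)*((6 + 2*V) + A) = (-11 + A)*(6 + A + 2*V))
J(q) = -q/30 (J(q) = q*(-1/30) = -q/30)
J(Y)*R(13, (1 + 0)**2) = (-1/30*(-25))*(-66 + 13**2 - 22*(1 + 0)**2 - 5*13 + 2*13*(1 + 0)**2) = 5*(-66 + 169 - 22*1**2 - 65 + 2*13*1**2)/6 = 5*(-66 + 169 - 22*1 - 65 + 2*13*1)/6 = 5*(-66 + 169 - 22 - 65 + 26)/6 = (5/6)*42 = 35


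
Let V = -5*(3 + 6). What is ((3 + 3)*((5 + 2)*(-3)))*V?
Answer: 5670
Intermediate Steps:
V = -45 (V = -5*9 = -45)
((3 + 3)*((5 + 2)*(-3)))*V = ((3 + 3)*((5 + 2)*(-3)))*(-45) = (6*(7*(-3)))*(-45) = (6*(-21))*(-45) = -126*(-45) = 5670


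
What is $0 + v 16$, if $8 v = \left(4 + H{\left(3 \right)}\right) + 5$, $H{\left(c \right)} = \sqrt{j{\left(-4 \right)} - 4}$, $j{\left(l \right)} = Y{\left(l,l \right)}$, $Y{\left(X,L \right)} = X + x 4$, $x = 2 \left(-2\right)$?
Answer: $18 + 4 i \sqrt{6} \approx 18.0 + 9.798 i$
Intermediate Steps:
$x = -4$
$Y{\left(X,L \right)} = -16 + X$ ($Y{\left(X,L \right)} = X - 16 = -16 + X$)
$j{\left(l \right)} = -16 + l$
$H{\left(c \right)} = 2 i \sqrt{6}$ ($H{\left(c \right)} = \sqrt{\left(-16 - 4\right) - 4} = \sqrt{-20 - 4} = \sqrt{-24} = 2 i \sqrt{6}$)
$v = \frac{9}{8} + \frac{i \sqrt{6}}{4}$ ($v = \frac{\left(4 + 2 i \sqrt{6}\right) + 5}{8} = \frac{9 + 2 i \sqrt{6}}{8} = \frac{9}{8} + \frac{i \sqrt{6}}{4} \approx 1.125 + 0.61237 i$)
$0 + v 16 = 0 + \left(\frac{9}{8} + \frac{i \sqrt{6}}{4}\right) 16 = 0 + \left(18 + 4 i \sqrt{6}\right) = 18 + 4 i \sqrt{6}$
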